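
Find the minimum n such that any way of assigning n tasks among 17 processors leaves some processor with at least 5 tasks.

With 68 tasks one could put exactly 4 in each of the 17 processors, and no processor would reach 5.
One more task must land in a processor that already has 4, giving it 5.
So 17 × 4 + 1 = 69 tasks are required.

69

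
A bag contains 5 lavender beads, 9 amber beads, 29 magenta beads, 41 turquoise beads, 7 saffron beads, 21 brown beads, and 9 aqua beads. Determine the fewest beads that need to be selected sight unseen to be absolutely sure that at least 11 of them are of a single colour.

61

The 7 colours are the holes; the beads drawn are the pigeons.
To avoid 11 of any one colour, the worst case takes at most 10 of each colour, or every bead of a colour that has fewer than 10.
That gives 5 + 9 + 10 + 10 + 7 + 10 + 9 = 60 beads with no colour reaching 11.
The next bead forces some colour to 11, so 60 + 1 = 61.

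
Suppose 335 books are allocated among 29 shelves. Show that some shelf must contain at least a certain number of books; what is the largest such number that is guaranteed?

By pigeonhole, the 29 shelves are the holes and the 335 books are the pigeons.
If every shelf held at most 11 books, the total would be at most 29 × 11 = 319, which is less than 335.
So some shelf holds at least ⌈335/29⌉ = 12 books.

12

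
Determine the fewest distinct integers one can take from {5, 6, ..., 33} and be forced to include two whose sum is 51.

A set avoiding the sum 51 can contain at most one of each pair {x, 51−x}, plus the 13 elements whose complement lies outside the range.
The integers 5, …, 25 (21 of them) are such a set: any two sum to at least 5+6 = 11 and at most 24+25 = 49 < 51.
By pigeonhole, any 22nd integer completes one of the 8 pairs, so 22 choices force a sum of 51.

22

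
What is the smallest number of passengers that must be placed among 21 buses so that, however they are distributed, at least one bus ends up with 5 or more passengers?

85

With 84 passengers one could put exactly 4 in each of the 21 buses, and no bus would reach 5.
By pigeonhole, one more passenger must land in a bus that already has 4, giving it 5.
So 21 × 4 + 1 = 85 passengers are required.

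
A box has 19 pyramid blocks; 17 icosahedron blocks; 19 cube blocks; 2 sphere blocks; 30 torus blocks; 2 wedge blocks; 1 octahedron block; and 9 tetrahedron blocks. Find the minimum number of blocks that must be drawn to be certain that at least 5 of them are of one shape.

26

An adversary could hand out at most 4 blocks per shape (sphere, wedge, octahedron run out sooner): 4 + 4 + 4 + 2 + 4 + 2 + 1 + 4 = 25 blocks and still no shape has 5.
Pigeonhole: one more block lands in a shape already at 4, so 26 draws are enough and 25 are not.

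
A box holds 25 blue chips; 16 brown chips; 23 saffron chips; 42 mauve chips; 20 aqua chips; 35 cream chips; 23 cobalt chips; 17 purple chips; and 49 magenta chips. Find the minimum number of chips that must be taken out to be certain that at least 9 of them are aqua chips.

In the worst case for collecting aqua chips, every non-aqua chip comes out first.
There are 25 + 16 + 23 + 42 + 35 + 23 + 17 + 49 = 230 non-aqua chips altogether.
After those, each further chip must be aqua, so 230 + 9 = 239 draws guarantee 9 aqua chips.

239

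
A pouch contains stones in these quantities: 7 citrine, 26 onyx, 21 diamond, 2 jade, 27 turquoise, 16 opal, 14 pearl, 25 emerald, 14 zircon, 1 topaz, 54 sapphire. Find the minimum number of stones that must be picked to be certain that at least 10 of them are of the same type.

83

The 11 types are the holes; the stones drawn are the pigeons.
To avoid 10 of any one type, the worst case takes at most 9 of each type, or every stone of a type that has fewer than 9.
That gives 7 + 9 + 9 + 2 + 9 + 9 + 9 + 9 + 9 + 1 + 9 = 82 stones with no type reaching 10.
The next stone forces some type to 10, so 82 + 1 = 83.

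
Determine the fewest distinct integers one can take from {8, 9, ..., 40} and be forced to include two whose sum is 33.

25

Group the elements by complementary pair {x, 33−x}: {8,25}, {9,24}, {10,23}, …, giving 9 two-element pairs and 15 integers whose partner 33−x falls outside [8,40].
Treating each of those 24 groups as a pigeonhole, one can pick one integer per group — 24 integers — with no two summing to 33.
The 25th integer lands in an occupied pair, forcing a sum of 33.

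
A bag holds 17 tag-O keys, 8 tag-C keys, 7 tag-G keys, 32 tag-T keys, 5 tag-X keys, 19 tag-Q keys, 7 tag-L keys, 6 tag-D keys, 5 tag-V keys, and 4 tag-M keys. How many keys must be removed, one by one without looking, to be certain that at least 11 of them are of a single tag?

73

By the pigeonhole principle, the 10 tags are the holes; the keys drawn are the pigeons.
To avoid 11 of any one tag, the worst case takes at most 10 of each tag, or every key of a tag that has fewer than 10.
That gives 10 + 8 + 7 + 10 + 5 + 10 + 7 + 6 + 5 + 4 = 72 keys with no tag reaching 11.
The next key forces some tag to 11, so 72 + 1 = 73.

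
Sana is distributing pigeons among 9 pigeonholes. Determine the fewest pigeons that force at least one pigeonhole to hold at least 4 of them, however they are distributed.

With 27 pigeons one could put exactly 3 in each of the 9 pigeonholes, and no pigeonhole would reach 4.
Pigeonhole: one more pigeon must land in a pigeonhole that already has 3, giving it 4.
So 9 × 3 + 1 = 28 pigeons are required.

28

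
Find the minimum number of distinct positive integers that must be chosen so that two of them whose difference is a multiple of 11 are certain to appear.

12

Integers whose pairwise differences are multiples of 11 are exactly those sharing a remainder mod 11. Pigeonhole: the 11 residue classes mod 11 are the pigeonholes.
With 11 integers one could put 1 in each residue class and have no class reach 2.
The 12th integer pushes some class to 2, so 11·1 + 1 = 12.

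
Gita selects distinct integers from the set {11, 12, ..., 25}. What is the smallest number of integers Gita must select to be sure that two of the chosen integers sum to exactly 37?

9

Group the elements by complementary pair {x, 37−x}: {12,25}, {13,24}, {14,23}, …, giving 7 two-element pairs and 1 integer whose partner 37−x falls outside [11,25].
Treating each of those 8 groups as a pigeonhole, one can pick one integer per group — 8 integers — with no two summing to 37.
The 9th integer lands in an occupied pair, forcing a sum of 37.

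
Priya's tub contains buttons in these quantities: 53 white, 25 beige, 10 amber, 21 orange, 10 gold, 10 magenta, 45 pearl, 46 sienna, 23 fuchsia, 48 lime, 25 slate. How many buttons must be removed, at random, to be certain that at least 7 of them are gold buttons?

313

In the worst case for collecting gold buttons, every non-gold button comes out first.
There are 53 + 25 + 10 + 21 + 10 + 45 + 46 + 23 + 48 + 25 = 306 non-gold buttons altogether.
After those, each further button must be gold, so 306 + 7 = 313 draws guarantee 7 gold buttons.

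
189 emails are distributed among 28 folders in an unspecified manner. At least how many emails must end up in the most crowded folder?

By pigeonhole, the 28 folders are the holes and the 189 emails are the pigeons.
If every folder held at most 6 emails, the total would be at most 28 × 6 = 168, which is less than 189.
So some folder holds at least ⌈189/28⌉ = 7 emails.

7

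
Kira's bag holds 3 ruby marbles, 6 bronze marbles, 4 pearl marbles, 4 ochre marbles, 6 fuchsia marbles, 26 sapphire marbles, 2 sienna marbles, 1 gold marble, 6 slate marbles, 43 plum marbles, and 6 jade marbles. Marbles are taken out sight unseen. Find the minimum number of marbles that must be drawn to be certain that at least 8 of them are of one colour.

53

An adversary could hand out at most 7 marbles per colour (9 colours run out sooner): 3 + 6 + 4 + 4 + 6 + 7 + 2 + 1 + 6 + 7 + 6 = 52 marbles and still no colour has 8.
By pigeonhole, one more marble lands in a colour already at 7, so 53 draws are enough and 52 are not.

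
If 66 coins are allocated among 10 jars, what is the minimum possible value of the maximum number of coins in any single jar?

By pigeonhole, the 10 jars are the holes and the 66 coins are the pigeons.
If every jar held at most 6 coins, the total would be at most 10 × 6 = 60, which is less than 66.
So some jar holds at least ⌈66/10⌉ = 7 coins.

7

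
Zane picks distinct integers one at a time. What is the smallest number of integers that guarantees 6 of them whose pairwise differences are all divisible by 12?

Integers whose pairwise differences are multiples of 12 are exactly those sharing a remainder mod 12. The 12 residue classes mod 12 are the pigeonholes.
With 60 integers one could put 5 in each residue class and have no class reach 6.
The 61st integer pushes some class to 6, so 12·5 + 1 = 61.

61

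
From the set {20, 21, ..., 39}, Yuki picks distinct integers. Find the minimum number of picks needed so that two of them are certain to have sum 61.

12

Group the elements by complementary pair {x, 61−x}: {22,39}, {23,38}, {24,37}, …, giving 9 two-element pairs and 2 integers whose partner 61−x falls outside [20,39].
Treating each of those 11 groups as a pigeonhole, one can pick one integer per group — 11 integers — with no two summing to 61.
The 12th integer lands in an occupied pair, forcing a sum of 61.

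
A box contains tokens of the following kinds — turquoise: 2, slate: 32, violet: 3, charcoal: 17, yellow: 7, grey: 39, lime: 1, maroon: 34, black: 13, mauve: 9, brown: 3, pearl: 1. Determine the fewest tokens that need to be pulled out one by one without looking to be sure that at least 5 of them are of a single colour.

39

By pigeonhole, the 12 colours are the holes; the tokens drawn are the pigeons.
To avoid 5 of any one colour, the worst case takes at most 4 of each colour, or every token of a colour that has fewer than 4.
That gives 2 + 4 + 3 + 4 + 4 + 4 + 1 + 4 + 4 + 4 + 3 + 1 = 38 tokens with no colour reaching 5.
The next token forces some colour to 5, so 38 + 1 = 39.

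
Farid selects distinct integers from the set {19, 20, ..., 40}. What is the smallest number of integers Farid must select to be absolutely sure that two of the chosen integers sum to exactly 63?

Group the elements by complementary pair {x, 63−x}: {23,40}, {24,39}, {25,38}, …, giving 9 two-element pairs and 4 integers whose partner 63−x falls outside [19,40].
Treating each of those 13 groups as a pigeonhole, one can pick one integer per group — 13 integers — with no two summing to 63.
The 14th integer lands in an occupied pair, forcing a sum of 63.

14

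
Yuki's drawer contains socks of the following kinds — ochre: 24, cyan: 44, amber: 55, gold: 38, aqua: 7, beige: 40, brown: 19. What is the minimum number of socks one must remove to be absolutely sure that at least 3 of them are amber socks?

In the worst case for collecting amber socks, every non-amber sock comes out first.
There are 24 + 44 + 38 + 7 + 40 + 19 = 172 non-amber socks altogether.
After those, each further sock must be amber, so 172 + 3 = 175 draws guarantee 3 amber socks.

175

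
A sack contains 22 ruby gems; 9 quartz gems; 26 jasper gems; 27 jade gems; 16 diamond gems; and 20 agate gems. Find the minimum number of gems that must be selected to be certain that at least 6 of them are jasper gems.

100

In the worst case for collecting jasper gems, every non-jasper gem comes out first.
There are 22 + 9 + 27 + 16 + 20 = 94 non-jasper gems altogether.
After those, each further gem must be jasper, so 94 + 6 = 100 draws guarantee 6 jasper gems.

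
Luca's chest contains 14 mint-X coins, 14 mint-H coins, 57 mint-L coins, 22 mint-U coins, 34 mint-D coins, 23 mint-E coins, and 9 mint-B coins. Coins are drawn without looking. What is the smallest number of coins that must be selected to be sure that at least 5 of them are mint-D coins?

144

In the worst case for collecting mint-D coins, every non-mint-D coin comes out first.
There are 14 + 14 + 57 + 22 + 23 + 9 = 139 non-mint-D coins altogether.
After those, each further coin must be mint-D, so 139 + 5 = 144 draws guarantee 5 mint-D coins.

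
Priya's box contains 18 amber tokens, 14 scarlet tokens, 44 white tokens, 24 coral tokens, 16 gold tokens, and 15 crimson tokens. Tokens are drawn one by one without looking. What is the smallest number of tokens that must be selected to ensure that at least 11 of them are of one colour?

Put each drawn token into a box by colour. The largest draw with every box below 11 takes min(count, 10) from each colour.
Σ min(cᵢ, 10) = 10 + 10 + 10 + 10 + 10 + 10 = 60.
Draw number 60 + 1 = 61 must push one box to 11.

61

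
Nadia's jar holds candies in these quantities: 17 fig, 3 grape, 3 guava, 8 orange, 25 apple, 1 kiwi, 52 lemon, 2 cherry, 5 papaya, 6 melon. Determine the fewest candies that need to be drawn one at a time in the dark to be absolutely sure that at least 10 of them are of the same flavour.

An adversary could hand out at most 9 candies per flavour (7 flavours run out sooner): 9 + 3 + 3 + 8 + 9 + 1 + 9 + 2 + 5 + 6 = 55 candies and still no flavour has 10.
Pigeonhole: one more candy lands in a flavour already at 9, so 56 draws are enough and 55 are not.

56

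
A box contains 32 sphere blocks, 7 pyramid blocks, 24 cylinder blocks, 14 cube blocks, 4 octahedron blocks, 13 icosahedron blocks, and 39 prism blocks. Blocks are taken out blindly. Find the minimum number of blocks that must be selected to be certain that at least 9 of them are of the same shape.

52

An adversary could hand out at most 8 blocks per shape (pyramid, octahedron run out sooner): 8 + 7 + 8 + 8 + 4 + 8 + 8 = 51 blocks and still no shape has 9.
By pigeonhole, one more block lands in a shape already at 8, so 52 draws are enough and 51 are not.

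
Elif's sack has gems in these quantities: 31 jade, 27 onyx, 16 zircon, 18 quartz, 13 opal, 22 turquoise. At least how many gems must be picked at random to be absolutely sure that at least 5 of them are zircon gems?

In the worst case for collecting zircon gems, every non-zircon gem comes out first.
There are 31 + 27 + 18 + 13 + 22 = 111 non-zircon gems altogether.
After those, each further gem must be zircon, so 111 + 5 = 116 draws guarantee 5 zircon gems.

116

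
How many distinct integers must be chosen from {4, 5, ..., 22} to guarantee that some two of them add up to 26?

11

Group the elements by complementary pair {x, 26−x}: {4,22}, {5,21}, {6,20}, …, giving 9 two-element pairs and the single value 13 (it cannot pair with itself since the integers are distinct).
By pigeonhole, treating each of those 10 groups as a pigeonhole, one can pick one integer per group — 10 integers — with no two summing to 26.
The 11th integer lands in an occupied pair, forcing a sum of 26.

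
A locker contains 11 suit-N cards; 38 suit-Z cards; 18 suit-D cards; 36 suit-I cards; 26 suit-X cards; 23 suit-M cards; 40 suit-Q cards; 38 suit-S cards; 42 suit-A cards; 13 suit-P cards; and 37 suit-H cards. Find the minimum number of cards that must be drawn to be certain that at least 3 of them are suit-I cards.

289

In the worst case for collecting suit-I cards, every non-suit-I card comes out first.
There are 11 + 38 + 18 + 26 + 23 + 40 + 38 + 42 + 13 + 37 = 286 non-suit-I cards altogether.
After those, each further card must be suit-I, so 286 + 3 = 289 draws guarantee 3 suit-I cards.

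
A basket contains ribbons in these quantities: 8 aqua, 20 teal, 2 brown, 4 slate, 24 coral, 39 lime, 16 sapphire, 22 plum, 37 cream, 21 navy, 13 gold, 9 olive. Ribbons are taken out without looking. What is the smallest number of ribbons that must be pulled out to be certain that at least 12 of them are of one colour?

112

Pigeonhole: put each drawn ribbon into a box by colour. The largest draw with every box below 12 takes min(count, 11) from each colour; colours with fewer than 11 contribute all they have.
Σ min(cᵢ, 11) = 8 + 11 + 2 + 4 + 11 + 11 + 11 + 11 + 11 + 11 + 11 + 9 = 111.
Draw number 111 + 1 = 112 must push one box to 12.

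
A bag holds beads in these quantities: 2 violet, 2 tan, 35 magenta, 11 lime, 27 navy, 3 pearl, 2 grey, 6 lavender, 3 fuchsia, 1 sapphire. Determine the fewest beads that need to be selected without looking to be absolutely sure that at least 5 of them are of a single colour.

30

An adversary could hand out at most 4 beads per colour (6 colours run out sooner): 2 + 2 + 4 + 4 + 4 + 3 + 2 + 4 + 3 + 1 = 29 beads and still no colour has 5.
Pigeonhole: one more bead lands in a colour already at 4, so 30 draws are enough and 29 are not.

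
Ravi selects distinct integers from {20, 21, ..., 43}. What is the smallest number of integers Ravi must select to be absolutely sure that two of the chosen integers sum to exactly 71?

A set avoiding the sum 71 can contain at most one of each pair {x, 71−x}, plus the 8 elements whose complement lies outside the range.
The integers 20, …, 35 (16 of them) are such a set: any two sum to at least 20+21 = 41 and at most 34+35 = 69 < 71.
Pigeonhole: any 17th integer completes one of the 8 pairs, so 17 choices force a sum of 71.

17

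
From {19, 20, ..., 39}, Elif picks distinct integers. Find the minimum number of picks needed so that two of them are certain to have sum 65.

A set avoiding the sum 65 can contain at most one of each pair {x, 65−x}, plus the 7 elements whose complement lies outside the range.
The integers 19, …, 32 (14 of them) are such a set: any two sum to at least 19+20 = 39 and at most 31+32 = 63 < 65.
Any 15th integer completes one of the 7 pairs, so 15 choices force a sum of 65.

15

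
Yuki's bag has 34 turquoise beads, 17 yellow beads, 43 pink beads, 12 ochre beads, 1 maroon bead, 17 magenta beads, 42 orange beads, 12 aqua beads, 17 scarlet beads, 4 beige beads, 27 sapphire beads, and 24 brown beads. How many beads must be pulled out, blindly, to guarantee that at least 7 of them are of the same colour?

66

An adversary could hand out at most 6 beads per colour (maroon, beige run out sooner): 6 + 6 + 6 + 6 + 1 + 6 + 6 + 6 + 6 + 4 + 6 + 6 = 65 beads and still no colour has 7.
One more bead lands in a colour already at 6, so 66 draws are enough and 65 are not.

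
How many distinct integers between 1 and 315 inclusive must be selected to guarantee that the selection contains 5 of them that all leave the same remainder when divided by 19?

77

Pigeonhole: the 19 residue classes mod 19 are the pigeonholes.
With 76 integers one could put 4 in each residue class and have no class reach 5.
The 77th integer pushes some class to 5, so 19·4 + 1 = 77.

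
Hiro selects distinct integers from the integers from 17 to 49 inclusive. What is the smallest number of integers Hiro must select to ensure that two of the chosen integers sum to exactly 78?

Two chosen integers sum to 78 exactly when both halves of some pair {x, 78−x} with 29 ≤ x ≤ 78−x ≤ 49 are chosen — 10 such pairs.
The remaining 13 elements (those with no distinct partner in range) can never complete a 78-sum, so the worst case takes all of them and one from each pair: 13 + 10 = 23.
By the pigeonhole principle, the 24th integer has to be the second member of some pair, so 23 + 1 = 24.

24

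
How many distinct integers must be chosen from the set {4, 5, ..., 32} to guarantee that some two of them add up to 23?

A set avoiding the sum 23 can contain at most one of each pair {x, 23−x}, plus the 13 elements whose complement lies outside the range.
The integers 12, …, 32 (21 of them) are such a set: any two sum to at least 12+13 = 25 > 23.
Pigeonhole: any 22nd integer completes one of the 8 pairs, so 22 choices force a sum of 23.

22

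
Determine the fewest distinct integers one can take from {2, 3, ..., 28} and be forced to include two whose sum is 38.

A set avoiding the sum 38 can contain at most one of each pair {x, 38−x}, plus the 9 elements whose complement lies outside the range or equal to its own complement.
The integers 2, …, 19 (18 of them) are such a set: any two sum to at least 2+3 = 5 and at most 18+19 = 37 < 38.
Pigeonhole: any 19th integer completes one of the 9 pairs, so 19 choices force a sum of 38.

19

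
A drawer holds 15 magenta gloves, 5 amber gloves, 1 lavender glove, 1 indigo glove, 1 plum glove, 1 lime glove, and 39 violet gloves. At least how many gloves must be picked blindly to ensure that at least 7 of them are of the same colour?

22

Put each drawn glove into a box by colour. The largest draw with every box below 7 takes min(count, 6) from each colour; colours with fewer than 6 contribute all they have.
Σ min(cᵢ, 6) = 6 + 5 + 1 + 1 + 1 + 1 + 6 = 21.
Draw number 21 + 1 = 22 must push one box to 7.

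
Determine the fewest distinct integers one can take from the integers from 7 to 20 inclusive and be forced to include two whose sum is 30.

10

Group the elements by complementary pair {x, 30−x}: {10,20}, {11,19}, {12,18}, …, giving 5 two-element pairs, the single value 15 (it cannot pair with itself since the integers are distinct), and 3 integers whose partner 30−x falls outside [7,20].
Treating each of those 9 groups as a pigeonhole, one can pick one integer per group — 9 integers — with no two summing to 30.
The 10th integer lands in an occupied pair, forcing a sum of 30.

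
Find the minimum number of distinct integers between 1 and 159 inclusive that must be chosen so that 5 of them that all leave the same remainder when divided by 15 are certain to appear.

The 15 residue classes mod 15 are the pigeonholes.
With 60 integers one could put 4 in each residue class and have no class reach 5.
The 61st integer pushes some class to 5, so 15·4 + 1 = 61.

61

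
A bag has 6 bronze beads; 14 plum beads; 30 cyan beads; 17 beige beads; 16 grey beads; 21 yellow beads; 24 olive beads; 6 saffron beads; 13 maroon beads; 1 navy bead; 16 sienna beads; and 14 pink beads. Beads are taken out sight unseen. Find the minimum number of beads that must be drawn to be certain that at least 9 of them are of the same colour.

86

By pigeonhole, put each drawn bead into a box by colour. The largest draw with every box below 9 takes min(count, 8) from each colour; colours with fewer than 8 contribute all they have.
Σ min(cᵢ, 8) = 6 + 8 + 8 + 8 + 8 + 8 + 8 + 6 + 8 + 1 + 8 + 8 = 85.
Draw number 85 + 1 = 86 must push one box to 9.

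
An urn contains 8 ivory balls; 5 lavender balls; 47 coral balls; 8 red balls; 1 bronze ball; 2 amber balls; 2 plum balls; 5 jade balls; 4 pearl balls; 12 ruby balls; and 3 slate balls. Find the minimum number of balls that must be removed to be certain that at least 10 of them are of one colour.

57

Put each drawn ball into a box by colour. The largest draw with every box below 10 takes min(count, 9) from each colour; colours with fewer than 9 contribute all they have.
Σ min(cᵢ, 9) = 8 + 5 + 9 + 8 + 1 + 2 + 2 + 5 + 4 + 9 + 3 = 56.
Draw number 56 + 1 = 57 must push one box to 10.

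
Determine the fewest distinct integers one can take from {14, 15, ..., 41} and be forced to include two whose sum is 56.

Two chosen integers sum to 56 exactly when both halves of some pair {x, 56−x} with 15 ≤ x ≤ 56−x ≤ 41 are chosen — 13 such pairs.
The remaining 2 elements (those with no distinct partner in range) can never complete a 56-sum, so the worst case takes all of them and one from each pair: 2 + 13 = 15.
The 16th integer has to be the second member of some pair, so 15 + 1 = 16.

16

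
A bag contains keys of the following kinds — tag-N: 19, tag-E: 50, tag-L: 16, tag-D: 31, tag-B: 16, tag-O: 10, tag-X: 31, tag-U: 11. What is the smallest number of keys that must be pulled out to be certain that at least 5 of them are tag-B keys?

In the worst case for collecting tag-B keys, every non-tag-B key comes out first.
There are 19 + 50 + 16 + 31 + 10 + 31 + 11 = 168 non-tag-B keys altogether.
After those, each further key must be tag-B, so 168 + 5 = 173 draws guarantee 5 tag-B keys.

173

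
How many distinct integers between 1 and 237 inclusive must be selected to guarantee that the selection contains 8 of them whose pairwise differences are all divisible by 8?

Integers whose pairwise differences are multiples of 8 are exactly those sharing a remainder mod 8. Pigeonhole: the 8 residue classes mod 8 are the pigeonholes.
With 56 integers one could put 7 in each residue class and have no class reach 8.
The 57th integer pushes some class to 8, so 8·7 + 1 = 57.

57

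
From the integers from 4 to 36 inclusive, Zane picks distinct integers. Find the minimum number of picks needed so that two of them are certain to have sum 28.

Group the elements by complementary pair {x, 28−x}: {4,24}, {5,23}, {6,22}, …, giving 10 two-element pairs, the single value 14 (it cannot pair with itself since the integers are distinct), and 12 integers whose partner 28−x falls outside [4,36].
By pigeonhole, treating each of those 23 groups as a pigeonhole, one can pick one integer per group — 23 integers — with no two summing to 28.
The 24th integer lands in an occupied pair, forcing a sum of 28.

24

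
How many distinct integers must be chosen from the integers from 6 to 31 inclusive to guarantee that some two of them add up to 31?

17

A set avoiding the sum 31 can contain at most one of each pair {x, 31−x}, plus the 6 elements whose complement lies outside the range.
The integers 16, …, 31 (16 of them) are such a set: any two sum to at least 16+17 = 33 > 31.
By the pigeonhole principle, any 17th integer completes one of the 10 pairs, so 17 choices force a sum of 31.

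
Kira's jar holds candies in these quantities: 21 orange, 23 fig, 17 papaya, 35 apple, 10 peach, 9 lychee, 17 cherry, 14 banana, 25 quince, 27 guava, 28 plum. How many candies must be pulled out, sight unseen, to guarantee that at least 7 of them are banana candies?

219

In the worst case for collecting banana candies, every non-banana candy comes out first.
There are 21 + 23 + 17 + 35 + 10 + 9 + 17 + 25 + 27 + 28 = 212 non-banana candies altogether.
After those, each further candy must be banana, so 212 + 7 = 219 draws guarantee 7 banana candies.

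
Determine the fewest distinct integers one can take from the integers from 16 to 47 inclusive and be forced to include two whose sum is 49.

24

Two chosen integers sum to 49 exactly when both halves of some pair {x, 49−x} with 16 ≤ x ≤ 49−x ≤ 33 are chosen — 9 such pairs.
The remaining 14 elements (those with no distinct partner in range) can never complete a 49-sum, so the worst case takes all of them and one from each pair: 14 + 9 = 23.
By the pigeonhole principle, the 24th integer has to be the second member of some pair, so 23 + 1 = 24.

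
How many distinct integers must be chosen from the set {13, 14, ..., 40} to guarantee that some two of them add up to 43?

Two chosen integers sum to 43 exactly when both halves of some pair {x, 43−x} with 13 ≤ x ≤ 43−x ≤ 30 are chosen — 9 such pairs.
The remaining 10 elements (those with no distinct partner in range) can never complete a 43-sum, so the worst case takes all of them and one from each pair: 10 + 9 = 19.
The 20th integer has to be the second member of some pair, so 19 + 1 = 20.

20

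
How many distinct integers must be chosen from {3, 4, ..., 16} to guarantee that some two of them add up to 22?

10

A set avoiding the sum 22 can contain at most one of each pair {x, 22−x}, plus the 4 elements whose complement lies outside the range or equal to its own complement.
The integers 3, …, 11 (9 of them) are such a set: any two sum to at least 3+4 = 7 and at most 10+11 = 21 < 22.
Pigeonhole: any 10th integer completes one of the 5 pairs, so 10 choices force a sum of 22.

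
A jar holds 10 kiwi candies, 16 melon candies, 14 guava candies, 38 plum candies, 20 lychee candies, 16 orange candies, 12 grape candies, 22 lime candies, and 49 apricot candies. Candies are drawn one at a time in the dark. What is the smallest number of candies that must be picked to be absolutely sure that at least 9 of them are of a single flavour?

73

Pigeonhole: the 9 flavours are the holes; the candies drawn are the pigeons.
To avoid 9 of any one flavour, the worst case takes at most 8 of each flavour.
That gives 8 + 8 + 8 + 8 + 8 + 8 + 8 + 8 + 8 = 72 candies with no flavour reaching 9.
The next candy forces some flavour to 9, so 72 + 1 = 73.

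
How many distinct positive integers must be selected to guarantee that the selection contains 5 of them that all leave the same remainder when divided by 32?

By pigeonhole, the 32 residue classes mod 32 are the pigeonholes.
With 128 integers one could put 4 in each residue class and have no class reach 5.
The 129th integer pushes some class to 5, so 32·4 + 1 = 129.

129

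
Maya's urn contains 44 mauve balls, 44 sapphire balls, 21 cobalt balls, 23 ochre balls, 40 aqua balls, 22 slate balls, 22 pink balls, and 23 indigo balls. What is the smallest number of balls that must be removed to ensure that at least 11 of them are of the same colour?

Put each drawn ball into a box by colour. The largest draw with every box below 11 takes min(count, 10) from each colour.
Σ min(cᵢ, 10) = 10 + 10 + 10 + 10 + 10 + 10 + 10 + 10 = 80.
Draw number 80 + 1 = 81 must push one box to 11.

81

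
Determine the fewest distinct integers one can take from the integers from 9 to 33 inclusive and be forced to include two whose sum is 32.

A set avoiding the sum 32 can contain at most one of each pair {x, 32−x}, plus the 11 elements whose complement lies outside the range or equal to its own complement.
The integers 16, …, 33 (18 of them) are such a set: any two sum to at least 16+17 = 33 > 32.
Any 19th integer completes one of the 7 pairs, so 19 choices force a sum of 32.

19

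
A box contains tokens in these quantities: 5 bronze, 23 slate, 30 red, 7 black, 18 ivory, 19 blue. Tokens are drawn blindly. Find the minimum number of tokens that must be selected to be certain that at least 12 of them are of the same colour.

57

Put each drawn token into a box by colour. The largest draw with every box below 12 takes min(count, 11) from each colour; colours with fewer than 11 contribute all they have.
Σ min(cᵢ, 11) = 5 + 11 + 11 + 7 + 11 + 11 = 56.
Draw number 56 + 1 = 57 must push one box to 12.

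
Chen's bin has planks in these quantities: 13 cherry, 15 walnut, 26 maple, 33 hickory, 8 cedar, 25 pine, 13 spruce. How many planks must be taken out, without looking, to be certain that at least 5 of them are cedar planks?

In the worst case for collecting cedar planks, every non-cedar plank comes out first.
There are 13 + 15 + 26 + 33 + 25 + 13 = 125 non-cedar planks altogether.
After those, each further plank must be cedar, so 125 + 5 = 130 draws guarantee 5 cedar planks.

130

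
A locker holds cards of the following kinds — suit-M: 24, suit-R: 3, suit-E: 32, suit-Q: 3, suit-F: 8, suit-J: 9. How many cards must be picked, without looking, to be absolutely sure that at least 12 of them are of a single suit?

Pigeonhole: the 6 suits are the holes; the cards drawn are the pigeons.
To avoid 12 of any one suit, the worst case takes at most 11 of each suit, or every card of a suit that has fewer than 11.
That gives 11 + 3 + 11 + 3 + 8 + 9 = 45 cards with no suit reaching 12.
The next card forces some suit to 12, so 45 + 1 = 46.

46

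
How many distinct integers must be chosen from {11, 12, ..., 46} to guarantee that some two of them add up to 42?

Group the elements by complementary pair {x, 42−x}: {11,31}, {12,30}, {13,29}, …, giving 10 two-element pairs, the single value 21 (it cannot pair with itself since the integers are distinct), and 15 integers whose partner 42−x falls outside [11,46].
Treating each of those 26 groups as a pigeonhole, one can pick one integer per group — 26 integers — with no two summing to 42.
The 27th integer lands in an occupied pair, forcing a sum of 42.

27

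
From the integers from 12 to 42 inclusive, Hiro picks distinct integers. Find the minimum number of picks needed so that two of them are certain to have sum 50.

A set avoiding the sum 50 can contain at most one of each pair {x, 50−x}, plus the 5 elements whose complement lies outside the range or equal to its own complement.
The integers 25, …, 42 (18 of them) are such a set: any two sum to at least 25+26 = 51 > 50.
By the pigeonhole principle, any 19th integer completes one of the 13 pairs, so 19 choices force a sum of 50.

19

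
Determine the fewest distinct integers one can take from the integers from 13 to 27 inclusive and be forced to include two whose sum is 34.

12

Two chosen integers sum to 34 exactly when both halves of some pair {x, 34−x} with 13 ≤ x ≤ 34−x ≤ 21 are chosen — 4 such pairs.
The remaining 7 elements (those with no distinct partner in range) can never complete a 34-sum, so the worst case takes all of them and one from each pair: 7 + 4 = 11.
By pigeonhole, the 12th integer has to be the second member of some pair, so 11 + 1 = 12.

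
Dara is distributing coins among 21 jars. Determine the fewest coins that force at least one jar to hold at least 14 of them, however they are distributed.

274

With 273 coins one could put exactly 13 in each of the 21 jars, and no jar would reach 14.
Pigeonhole: one more coin must land in a jar that already has 13, giving it 14.
So 21 × 13 + 1 = 274 coins are required.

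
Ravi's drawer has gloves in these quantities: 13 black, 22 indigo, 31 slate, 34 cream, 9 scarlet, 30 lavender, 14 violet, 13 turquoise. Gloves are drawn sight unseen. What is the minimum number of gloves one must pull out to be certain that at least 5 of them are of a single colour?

Put each drawn glove into a box by colour. The largest draw with every box below 5 takes min(count, 4) from each colour.
Σ min(cᵢ, 4) = 4 + 4 + 4 + 4 + 4 + 4 + 4 + 4 = 32.
Draw number 32 + 1 = 33 must push one box to 5.

33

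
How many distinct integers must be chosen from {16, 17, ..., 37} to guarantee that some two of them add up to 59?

15

Two chosen integers sum to 59 exactly when both halves of some pair {x, 59−x} with 22 ≤ x ≤ 59−x ≤ 37 are chosen — 8 such pairs.
The remaining 6 elements (those with no distinct partner in range) can never complete a 59-sum, so the worst case takes all of them and one from each pair: 6 + 8 = 14.
The 15th integer has to be the second member of some pair, so 14 + 1 = 15.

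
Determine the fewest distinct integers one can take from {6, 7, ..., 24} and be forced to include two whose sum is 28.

Group the elements by complementary pair {x, 28−x}: {6,22}, {7,21}, {8,20}, …, giving 8 two-element pairs, the single value 14 (it cannot pair with itself since the integers are distinct), and 2 integers whose partner 28−x falls outside [6,24].
Pigeonhole: treating each of those 11 groups as a pigeonhole, one can pick one integer per group — 11 integers — with no two summing to 28.
The 12th integer lands in an occupied pair, forcing a sum of 28.

12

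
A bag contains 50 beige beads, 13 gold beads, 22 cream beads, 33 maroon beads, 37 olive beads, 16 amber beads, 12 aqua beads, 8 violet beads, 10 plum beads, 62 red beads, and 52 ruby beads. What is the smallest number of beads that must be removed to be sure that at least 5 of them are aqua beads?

308

In the worst case for collecting aqua beads, every non-aqua bead comes out first.
There are 50 + 13 + 22 + 33 + 37 + 16 + 8 + 10 + 62 + 52 = 303 non-aqua beads altogether.
After those, each further bead must be aqua, so 303 + 5 = 308 draws guarantee 5 aqua beads.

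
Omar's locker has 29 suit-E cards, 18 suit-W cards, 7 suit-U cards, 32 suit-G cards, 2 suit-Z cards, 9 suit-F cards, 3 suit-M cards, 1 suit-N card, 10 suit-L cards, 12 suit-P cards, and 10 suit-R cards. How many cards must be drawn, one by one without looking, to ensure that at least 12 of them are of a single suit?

87

By the pigeonhole principle, the 11 suits are the holes; the cards drawn are the pigeons.
To avoid 12 of any one suit, the worst case takes at most 11 of each suit, or every card of a suit that has fewer than 11.
That gives 11 + 11 + 7 + 11 + 2 + 9 + 3 + 1 + 10 + 11 + 10 = 86 cards with no suit reaching 12.
The next card forces some suit to 12, so 86 + 1 = 87.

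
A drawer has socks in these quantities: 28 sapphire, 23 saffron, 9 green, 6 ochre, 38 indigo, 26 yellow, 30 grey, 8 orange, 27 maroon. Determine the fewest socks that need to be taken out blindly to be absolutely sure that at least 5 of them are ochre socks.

In the worst case for collecting ochre socks, every non-ochre sock comes out first.
There are 28 + 23 + 9 + 38 + 26 + 30 + 8 + 27 = 189 non-ochre socks altogether.
After those, each further sock must be ochre, so 189 + 5 = 194 draws guarantee 5 ochre socks.

194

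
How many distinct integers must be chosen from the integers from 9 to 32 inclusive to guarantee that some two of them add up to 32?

18

A set avoiding the sum 32 can contain at most one of each pair {x, 32−x}, plus the 10 elements whose complement lies outside the range or equal to its own complement.
The integers 16, …, 32 (17 of them) are such a set: any two sum to at least 16+17 = 33 > 32.
By pigeonhole, any 18th integer completes one of the 7 pairs, so 18 choices force a sum of 32.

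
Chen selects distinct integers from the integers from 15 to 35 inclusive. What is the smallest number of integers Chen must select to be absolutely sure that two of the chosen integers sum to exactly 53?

Two chosen integers sum to 53 exactly when both halves of some pair {x, 53−x} with 18 ≤ x ≤ 53−x ≤ 35 are chosen — 9 such pairs.
The remaining 3 elements (those with no distinct partner in range) can never complete a 53-sum, so the worst case takes all of them and one from each pair: 3 + 9 = 12.
By pigeonhole, the 13th integer has to be the second member of some pair, so 12 + 1 = 13.

13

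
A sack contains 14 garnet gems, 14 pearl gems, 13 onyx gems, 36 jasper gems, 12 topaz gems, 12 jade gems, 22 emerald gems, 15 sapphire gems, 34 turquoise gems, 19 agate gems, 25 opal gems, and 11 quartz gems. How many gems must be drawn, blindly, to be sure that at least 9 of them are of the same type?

97

An adversary could hand out at most 8 gems per type: 8 + 8 + 8 + 8 + 8 + 8 + 8 + 8 + 8 + 8 + 8 + 8 = 96 gems and still no type has 9.
Pigeonhole: one more gem lands in a type already at 8, so 97 draws are enough and 96 are not.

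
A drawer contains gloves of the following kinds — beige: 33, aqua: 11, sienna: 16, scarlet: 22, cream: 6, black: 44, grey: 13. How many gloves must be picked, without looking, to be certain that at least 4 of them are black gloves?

105

In the worst case for collecting black gloves, every non-black glove comes out first.
There are 33 + 11 + 16 + 22 + 6 + 13 = 101 non-black gloves altogether.
After those, each further glove must be black, so 101 + 4 = 105 draws guarantee 4 black gloves.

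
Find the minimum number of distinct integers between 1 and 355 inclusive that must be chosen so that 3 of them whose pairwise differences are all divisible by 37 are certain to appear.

75

Integers whose pairwise differences are multiples of 37 are exactly those sharing a remainder mod 37. By pigeonhole, the 37 residue classes mod 37 are the pigeonholes.
With 74 integers one could put 2 in each residue class and have no class reach 3.
The 75th integer pushes some class to 3, so 37·2 + 1 = 75.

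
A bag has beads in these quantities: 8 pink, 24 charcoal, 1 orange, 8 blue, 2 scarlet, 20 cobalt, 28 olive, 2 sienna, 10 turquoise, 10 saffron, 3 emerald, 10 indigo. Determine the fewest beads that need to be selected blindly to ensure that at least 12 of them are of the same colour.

88

An adversary could hand out at most 11 beads per colour (9 colours run out sooner): 8 + 11 + 1 + 8 + 2 + 11 + 11 + 2 + 10 + 10 + 3 + 10 = 87 beads and still no colour has 12.
One more bead lands in a colour already at 11, so 88 draws are enough and 87 are not.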